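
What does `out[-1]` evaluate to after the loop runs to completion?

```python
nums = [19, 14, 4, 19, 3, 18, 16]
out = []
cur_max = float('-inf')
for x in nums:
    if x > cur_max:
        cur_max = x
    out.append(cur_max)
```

Let's trace through this code step by step.

Initialize: nums = [19, 14, 4, 19, 3, 18, 16]
Initialize: out = []
Initialize: cur_max = -inf
Entering loop: for x in nums:
After iteration 1: x = 19, out = [19], cur_max = 19
After iteration 2: x = 14, out = [19, 19], cur_max = 19
After iteration 3: x = 4, out = [19, 19, 19], cur_max = 19
After iteration 4: x = 19, out = [19, 19, 19, 19], cur_max = 19
After iteration 5: x = 3, out = [19, 19, 19, 19, 19], cur_max = 19
After iteration 6: x = 18, out = [19, 19, 19, 19, 19, 19], cur_max = 19
After iteration 7: x = 16, out = [19, 19, 19, 19, 19, 19, 19], cur_max = 19
Loop ends.
out[-1] = 19

Final answer: 19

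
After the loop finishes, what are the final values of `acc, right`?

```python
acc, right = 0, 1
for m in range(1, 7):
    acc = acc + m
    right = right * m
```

Let's trace through this code step by step.

Initialize: acc = 0
Initialize: right = 1
Entering loop: for m in range(1, 7):
After iteration 1: m = 1, acc = 1, right = 1
After iteration 2: m = 2, acc = 3, right = 2
After iteration 3: m = 3, acc = 6, right = 6
After iteration 4: m = 4, acc = 10, right = 24
After iteration 5: m = 5, acc = 15, right = 120
After iteration 6: m = 6, acc = 21, right = 720
Loop ends.

Final answer: 21, 720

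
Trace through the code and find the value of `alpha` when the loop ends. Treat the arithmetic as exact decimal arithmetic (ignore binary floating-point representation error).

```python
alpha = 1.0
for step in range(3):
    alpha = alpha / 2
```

Let's trace through this code step by step.

Initialize: alpha = 1.0
Entering loop: for step in range(3):
After iteration 1: step = 0, alpha = 0.5
After iteration 2: step = 1, alpha = 0.25
After iteration 3: step = 2, alpha = 0.125
Loop ends.

Final answer: 0.125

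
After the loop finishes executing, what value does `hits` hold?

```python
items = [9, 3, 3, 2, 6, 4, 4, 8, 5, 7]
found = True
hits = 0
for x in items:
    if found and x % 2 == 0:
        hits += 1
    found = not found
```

Let's trace through this code step by step.

Initialize: items = [9, 3, 3, 2, 6, 4, 4, 8, 5, 7]
Initialize: found = True
Initialize: hits = 0
Entering loop: for x in items:
After iteration 1: x = 9, found = False, hits = 0
After iteration 2: x = 3, found = True, hits = 0
After iteration 3: x = 3, found = False, hits = 0
After iteration 4: x = 2, found = True, hits = 0
After iteration 5: x = 6, found = False, hits = 1
After iteration 6: x = 4, found = True, hits = 1
After iteration 7: x = 4, found = False, hits = 2
After iteration 8: x = 8, found = True, hits = 2
After iteration 9: x = 5, found = False, hits = 2
After iteration 10: x = 7, found = True, hits = 2
Loop ends.

Final answer: 2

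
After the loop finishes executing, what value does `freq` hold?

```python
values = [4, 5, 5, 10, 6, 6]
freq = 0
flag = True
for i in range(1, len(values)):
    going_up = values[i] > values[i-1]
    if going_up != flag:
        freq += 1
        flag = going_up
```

Let's trace through this code step by step.

Initialize: values = [4, 5, 5, 10, 6, 6]
Initialize: freq = 0
Initialize: flag = True
Entering loop: for i in range(1, len(values)):
After iteration 1: i = 1, freq = 0, flag = True, going_up = True
After iteration 2: i = 2, freq = 1, flag = False, going_up = False
After iteration 3: i = 3, freq = 2, flag = True, going_up = True
After iteration 4: i = 4, freq = 3, flag = False, going_up = False
After iteration 5: i = 5, freq = 3, flag = False, going_up = False
Loop ends.

Final answer: 3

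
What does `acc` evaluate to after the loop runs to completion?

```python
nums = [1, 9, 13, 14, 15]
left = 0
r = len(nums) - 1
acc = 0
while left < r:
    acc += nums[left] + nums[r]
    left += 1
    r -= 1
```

Let's trace through this code step by step.

Initialize: nums = [1, 9, 13, 14, 15]
Initialize: left = 0
Initialize: r = 4
Initialize: acc = 0
Entering loop: while left < r:
After iteration 1: left = 1, r = 3, acc = 16
After iteration 2: left = 2, r = 2, acc = 39
Loop ends.

Final answer: 39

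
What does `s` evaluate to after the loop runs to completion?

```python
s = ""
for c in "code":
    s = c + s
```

Let's trace through this code step by step.

Initialize: s = ''
Entering loop: for c in "code":
After iteration 1: c = 'c', s = 'c'
After iteration 2: c = 'o', s = 'oc'
After iteration 3: c = 'd', s = 'doc'
After iteration 4: c = 'e', s = 'edoc'
Loop ends.

Final answer: 'edoc'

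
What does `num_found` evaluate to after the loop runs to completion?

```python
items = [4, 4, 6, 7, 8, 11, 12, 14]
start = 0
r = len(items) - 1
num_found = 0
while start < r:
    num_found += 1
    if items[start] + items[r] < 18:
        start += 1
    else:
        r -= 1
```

Let's trace through this code step by step.

Initialize: items = [4, 4, 6, 7, 8, 11, 12, 14]
Initialize: start = 0
Initialize: r = 7
Initialize: num_found = 0
Entering loop: while start < r:
After iteration 1: start = 0, r = 6, num_found = 1
After iteration 2: start = 1, r = 6, num_found = 2
After iteration 3: start = 2, r = 6, num_found = 3
After iteration 4: start = 2, r = 5, num_found = 4
After iteration 5: start = 3, r = 5, num_found = 5
After iteration 6: start = 3, r = 4, num_found = 6
After iteration 7: start = 4, r = 4, num_found = 7
Loop ends.

Final answer: 7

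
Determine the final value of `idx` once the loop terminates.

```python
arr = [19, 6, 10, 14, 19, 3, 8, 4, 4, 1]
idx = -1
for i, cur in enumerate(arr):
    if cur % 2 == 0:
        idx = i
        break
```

Let's trace through this code step by step.

Initialize: arr = [19, 6, 10, 14, 19, 3, 8, 4, 4, 1]
Initialize: idx = -1
Entering loop: for i, cur in enumerate(arr):
After iteration 1: i = 0, cur = 19, idx = -1
After iteration 2: i = 1, cur = 6, idx = 1
Loop ends.

Final answer: 1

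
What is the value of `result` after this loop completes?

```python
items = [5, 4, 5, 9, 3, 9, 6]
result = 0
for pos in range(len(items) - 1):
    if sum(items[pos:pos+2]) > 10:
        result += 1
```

Let's trace through this code step by step.

Initialize: items = [5, 4, 5, 9, 3, 9, 6]
Initialize: result = 0
Entering loop: for pos in range(len(items) - 1):
After iteration 1: pos = 0, result = 0
After iteration 2: pos = 1, result = 0
After iteration 3: pos = 2, result = 1
After iteration 4: pos = 3, result = 2
After iteration 5: pos = 4, result = 3
After iteration 6: pos = 5, result = 4
Loop ends.

Final answer: 4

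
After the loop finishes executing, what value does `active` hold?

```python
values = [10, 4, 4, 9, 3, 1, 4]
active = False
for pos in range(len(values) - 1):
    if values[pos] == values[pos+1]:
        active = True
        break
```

Let's trace through this code step by step.

Initialize: values = [10, 4, 4, 9, 3, 1, 4]
Initialize: active = False
Entering loop: for pos in range(len(values) - 1):
After iteration 1: pos = 0, active = False
After iteration 2: pos = 1, active = True
Loop ends.

Final answer: True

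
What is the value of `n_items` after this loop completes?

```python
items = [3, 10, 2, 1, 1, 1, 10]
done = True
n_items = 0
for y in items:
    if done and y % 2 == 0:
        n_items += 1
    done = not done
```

Let's trace through this code step by step.

Initialize: items = [3, 10, 2, 1, 1, 1, 10]
Initialize: done = True
Initialize: n_items = 0
Entering loop: for y in items:
After iteration 1: y = 3, done = False, n_items = 0
After iteration 2: y = 10, done = True, n_items = 0
After iteration 3: y = 2, done = False, n_items = 1
After iteration 4: y = 1, done = True, n_items = 1
After iteration 5: y = 1, done = False, n_items = 1
After iteration 6: y = 1, done = True, n_items = 1
After iteration 7: y = 10, done = False, n_items = 2
Loop ends.

Final answer: 2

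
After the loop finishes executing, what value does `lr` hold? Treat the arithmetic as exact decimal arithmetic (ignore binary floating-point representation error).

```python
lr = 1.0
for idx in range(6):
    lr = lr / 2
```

Let's trace through this code step by step.

Initialize: lr = 1.0
Entering loop: for idx in range(6):
After iteration 1: idx = 0, lr = 0.5
After iteration 2: idx = 1, lr = 0.25
After iteration 3: idx = 2, lr = 0.125
After iteration 4: idx = 3, lr = 0.0625
After iteration 5: idx = 4, lr = 0.03125
After iteration 6: idx = 5, lr = 0.015625
Loop ends.

Final answer: 0.015625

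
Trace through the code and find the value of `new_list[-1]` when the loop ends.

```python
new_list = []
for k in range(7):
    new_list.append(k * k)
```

Let's trace through this code step by step.

Initialize: new_list = []
Entering loop: for k in range(7):
After iteration 1: k = 0, new_list = [0]
After iteration 2: k = 1, new_list = [0, 1]
After iteration 3: k = 2, new_list = [0, 1, 4]
After iteration 4: k = 3, new_list = [0, 1, 4, 9]
After iteration 5: k = 4, new_list = [0, 1, 4, 9, 16]
After iteration 6: k = 5, new_list = [0, 1, 4, 9, 16, 25]
After iteration 7: k = 6, new_list = [0, 1, 4, 9, 16, 25, 36]
Loop ends.
new_list[-1] = 36

Final answer: 36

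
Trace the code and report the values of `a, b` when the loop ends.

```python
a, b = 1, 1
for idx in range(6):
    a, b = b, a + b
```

Let's trace through this code step by step.

Initialize: a = 1
Initialize: b = 1
Entering loop: for idx in range(6):
After iteration 1: idx = 0, a = 1, b = 2
After iteration 2: idx = 1, a = 2, b = 3
After iteration 3: idx = 2, a = 3, b = 5
After iteration 4: idx = 3, a = 5, b = 8
After iteration 5: idx = 4, a = 8, b = 13
After iteration 6: idx = 5, a = 13, b = 21
Loop ends.

Final answer: 13, 21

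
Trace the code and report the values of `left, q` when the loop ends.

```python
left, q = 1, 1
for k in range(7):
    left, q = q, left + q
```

Let's trace through this code step by step.

Initialize: left = 1
Initialize: q = 1
Entering loop: for k in range(7):
After iteration 1: k = 0, left = 1, q = 2
After iteration 2: k = 1, left = 2, q = 3
After iteration 3: k = 2, left = 3, q = 5
After iteration 4: k = 3, left = 5, q = 8
After iteration 5: k = 4, left = 8, q = 13
After iteration 6: k = 5, left = 13, q = 21
After iteration 7: k = 6, left = 21, q = 34
Loop ends.

Final answer: 21, 34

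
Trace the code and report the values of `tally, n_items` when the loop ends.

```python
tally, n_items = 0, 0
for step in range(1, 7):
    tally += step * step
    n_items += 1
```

Let's trace through this code step by step.

Initialize: tally = 0
Initialize: n_items = 0
Entering loop: for step in range(1, 7):
After iteration 1: step = 1, tally = 1, n_items = 1
After iteration 2: step = 2, tally = 5, n_items = 2
After iteration 3: step = 3, tally = 14, n_items = 3
After iteration 4: step = 4, tally = 30, n_items = 4
After iteration 5: step = 5, tally = 55, n_items = 5
After iteration 6: step = 6, tally = 91, n_items = 6
Loop ends.

Final answer: 91, 6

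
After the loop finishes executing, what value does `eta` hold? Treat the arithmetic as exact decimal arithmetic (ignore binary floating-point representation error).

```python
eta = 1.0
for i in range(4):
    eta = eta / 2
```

Let's trace through this code step by step.

Initialize: eta = 1.0
Entering loop: for i in range(4):
After iteration 1: i = 0, eta = 0.5
After iteration 2: i = 1, eta = 0.25
After iteration 3: i = 2, eta = 0.125
After iteration 4: i = 3, eta = 0.0625
Loop ends.

Final answer: 0.0625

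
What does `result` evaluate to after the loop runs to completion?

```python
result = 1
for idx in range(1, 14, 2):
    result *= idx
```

Let's trace through this code step by step.

Initialize: result = 1
Entering loop: for idx in range(1, 14, 2):
After iteration 1: idx = 1, result = 1
After iteration 2: idx = 3, result = 3
After iteration 3: idx = 5, result = 15
After iteration 4: idx = 7, result = 105
After iteration 5: idx = 9, result = 945
After iteration 6: idx = 11, result = 10395
After iteration 7: idx = 13, result = 135135
Loop ends.

Final answer: 135135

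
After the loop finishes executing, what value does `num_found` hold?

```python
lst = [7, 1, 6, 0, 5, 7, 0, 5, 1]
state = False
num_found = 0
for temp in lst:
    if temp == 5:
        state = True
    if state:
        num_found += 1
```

Let's trace through this code step by step.

Initialize: lst = [7, 1, 6, 0, 5, 7, 0, 5, 1]
Initialize: state = False
Initialize: num_found = 0
Entering loop: for temp in lst:
After iteration 1: temp = 7, state = False, num_found = 0
After iteration 2: temp = 1, state = False, num_found = 0
After iteration 3: temp = 6, state = False, num_found = 0
After iteration 4: temp = 0, state = False, num_found = 0
After iteration 5: temp = 5, state = True, num_found = 1
After iteration 6: temp = 7, state = True, num_found = 2
After iteration 7: temp = 0, state = True, num_found = 3
After iteration 8: temp = 5, state = True, num_found = 4
After iteration 9: temp = 1, state = True, num_found = 5
Loop ends.

Final answer: 5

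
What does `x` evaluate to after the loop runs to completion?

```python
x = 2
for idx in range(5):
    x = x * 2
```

Let's trace through this code step by step.

Initialize: x = 2
Entering loop: for idx in range(5):
After iteration 1: idx = 0, x = 4
After iteration 2: idx = 1, x = 8
After iteration 3: idx = 2, x = 16
After iteration 4: idx = 3, x = 32
After iteration 5: idx = 4, x = 64
Loop ends.

Final answer: 64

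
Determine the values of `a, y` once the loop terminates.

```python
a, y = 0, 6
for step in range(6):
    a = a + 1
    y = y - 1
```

Let's trace through this code step by step.

Initialize: a = 0
Initialize: y = 6
Entering loop: for step in range(6):
After iteration 1: step = 0, a = 1, y = 5
After iteration 2: step = 1, a = 2, y = 4
After iteration 3: step = 2, a = 3, y = 3
After iteration 4: step = 3, a = 4, y = 2
After iteration 5: step = 4, a = 5, y = 1
After iteration 6: step = 5, a = 6, y = 0
Loop ends.

Final answer: 6, 0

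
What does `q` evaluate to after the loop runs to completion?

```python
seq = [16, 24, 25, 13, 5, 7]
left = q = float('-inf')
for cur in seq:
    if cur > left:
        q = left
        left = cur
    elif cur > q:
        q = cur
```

Let's trace through this code step by step.

Initialize: seq = [16, 24, 25, 13, 5, 7]
Initialize: left = -inf
Initialize: q = -inf
Entering loop: for cur in seq:
After iteration 1: cur = 16, left = 16, q = -inf
After iteration 2: cur = 24, left = 24, q = 16
After iteration 3: cur = 25, left = 25, q = 24
After iteration 4: cur = 13, left = 25, q = 24
After iteration 5: cur = 5, left = 25, q = 24
After iteration 6: cur = 7, left = 25, q = 24
Loop ends.

Final answer: 24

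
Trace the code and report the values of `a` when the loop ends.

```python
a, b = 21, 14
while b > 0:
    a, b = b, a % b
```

Let's trace through this code step by step.

Initialize: a = 21
Initialize: b = 14
Entering loop: while b > 0:
After iteration 1: a = 14, b = 7
After iteration 2: a = 7, b = 0
Loop ends.

Final answer: 7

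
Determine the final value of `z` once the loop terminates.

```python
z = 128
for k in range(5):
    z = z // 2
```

Let's trace through this code step by step.

Initialize: z = 128
Entering loop: for k in range(5):
After iteration 1: k = 0, z = 64
After iteration 2: k = 1, z = 32
After iteration 3: k = 2, z = 16
After iteration 4: k = 3, z = 8
After iteration 5: k = 4, z = 4
Loop ends.

Final answer: 4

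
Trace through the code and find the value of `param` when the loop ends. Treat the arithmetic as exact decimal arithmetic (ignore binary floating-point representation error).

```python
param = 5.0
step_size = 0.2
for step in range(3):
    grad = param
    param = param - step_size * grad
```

Let's trace through this code step by step.

Initialize: param = 5.0
Initialize: step_size = 0.2
Entering loop: for step in range(3):
After iteration 1: step = 0, param = 4.0, grad = 5.0
After iteration 2: step = 1, param = 3.2, grad = 4.0
After iteration 3: step = 2, param = 2.56, grad = 3.2
Loop ends.

Final answer: 2.56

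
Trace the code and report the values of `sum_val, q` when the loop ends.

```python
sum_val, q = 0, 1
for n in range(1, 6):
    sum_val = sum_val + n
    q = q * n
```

Let's trace through this code step by step.

Initialize: sum_val = 0
Initialize: q = 1
Entering loop: for n in range(1, 6):
After iteration 1: n = 1, sum_val = 1, q = 1
After iteration 2: n = 2, sum_val = 3, q = 2
After iteration 3: n = 3, sum_val = 6, q = 6
After iteration 4: n = 4, sum_val = 10, q = 24
After iteration 5: n = 5, sum_val = 15, q = 120
Loop ends.

Final answer: 15, 120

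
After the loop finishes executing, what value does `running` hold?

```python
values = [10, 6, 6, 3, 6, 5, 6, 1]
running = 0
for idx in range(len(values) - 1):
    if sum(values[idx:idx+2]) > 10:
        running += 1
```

Let's trace through this code step by step.

Initialize: values = [10, 6, 6, 3, 6, 5, 6, 1]
Initialize: running = 0
Entering loop: for idx in range(len(values) - 1):
After iteration 1: idx = 0, running = 1
After iteration 2: idx = 1, running = 2
After iteration 3: idx = 2, running = 2
After iteration 4: idx = 3, running = 2
After iteration 5: idx = 4, running = 3
After iteration 6: idx = 5, running = 4
After iteration 7: idx = 6, running = 4
Loop ends.

Final answer: 4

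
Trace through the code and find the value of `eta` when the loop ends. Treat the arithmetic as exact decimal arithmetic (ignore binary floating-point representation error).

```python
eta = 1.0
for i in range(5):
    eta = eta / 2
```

Let's trace through this code step by step.

Initialize: eta = 1.0
Entering loop: for i in range(5):
After iteration 1: i = 0, eta = 0.5
After iteration 2: i = 1, eta = 0.25
After iteration 3: i = 2, eta = 0.125
After iteration 4: i = 3, eta = 0.0625
After iteration 5: i = 4, eta = 0.03125
Loop ends.

Final answer: 0.03125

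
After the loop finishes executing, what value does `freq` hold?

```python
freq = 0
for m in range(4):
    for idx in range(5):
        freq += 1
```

Let's trace through this code step by step.

Initialize: freq = 0
Entering loop: for m in range(4):
After iteration 1: m = 0, freq = 5
After iteration 2: m = 1, freq = 10
After iteration 3: m = 2, freq = 15
After iteration 4: m = 3, freq = 20
Loop ends.

Final answer: 20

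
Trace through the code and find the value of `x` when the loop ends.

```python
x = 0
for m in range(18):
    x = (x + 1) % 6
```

Let's trace through this code step by step.

Initialize: x = 0
Entering loop: for m in range(18):
After iteration 1: m = 0, x = 1
After iteration 2: m = 1, x = 2
After iteration 3: m = 2, x = 3
After iteration 4: m = 3, x = 4
After iteration 5: m = 4, x = 5
After iteration 6: m = 5, x = 0
After iteration 7: m = 6, x = 1
After iteration 8: m = 7, x = 2
After iteration 9: m = 8, x = 3
After iteration 10: m = 9, x = 4
After iteration 11: m = 10, x = 5
After iteration 12: m = 11, x = 0
After iteration 13: m = 12, x = 1
After iteration 14: m = 13, x = 2
After iteration 15: m = 14, x = 3
After iteration 16: m = 15, x = 4
After iteration 17: m = 16, x = 5
After iteration 18: m = 17, x = 0
Loop ends.

Final answer: 0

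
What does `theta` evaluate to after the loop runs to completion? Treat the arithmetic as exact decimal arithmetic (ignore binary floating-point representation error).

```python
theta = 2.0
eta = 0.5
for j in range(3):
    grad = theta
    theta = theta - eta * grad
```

Let's trace through this code step by step.

Initialize: theta = 2.0
Initialize: eta = 0.5
Entering loop: for j in range(3):
After iteration 1: j = 0, theta = 1.0, grad = 2.0
After iteration 2: j = 1, theta = 0.5, grad = 1.0
After iteration 3: j = 2, theta = 0.25, grad = 0.5
Loop ends.

Final answer: 0.25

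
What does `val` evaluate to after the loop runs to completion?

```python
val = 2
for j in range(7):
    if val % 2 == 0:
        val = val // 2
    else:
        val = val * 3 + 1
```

Let's trace through this code step by step.

Initialize: val = 2
Entering loop: for j in range(7):
After iteration 1: j = 0, val = 1
After iteration 2: j = 1, val = 4
After iteration 3: j = 2, val = 2
After iteration 4: j = 3, val = 1
After iteration 5: j = 4, val = 4
After iteration 6: j = 5, val = 2
After iteration 7: j = 6, val = 1
Loop ends.

Final answer: 1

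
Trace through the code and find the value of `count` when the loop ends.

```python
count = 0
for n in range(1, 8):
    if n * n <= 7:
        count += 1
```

Let's trace through this code step by step.

Initialize: count = 0
Entering loop: for n in range(1, 8):
After iteration 1: n = 1, count = 1
After iteration 2: n = 2, count = 2
After iteration 3: n = 3, count = 2
After iteration 4: n = 4, count = 2
After iteration 5: n = 5, count = 2
After iteration 6: n = 6, count = 2
After iteration 7: n = 7, count = 2
Loop ends.

Final answer: 2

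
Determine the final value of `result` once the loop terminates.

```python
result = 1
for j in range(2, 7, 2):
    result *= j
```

Let's trace through this code step by step.

Initialize: result = 1
Entering loop: for j in range(2, 7, 2):
After iteration 1: j = 2, result = 2
After iteration 2: j = 4, result = 8
After iteration 3: j = 6, result = 48
Loop ends.

Final answer: 48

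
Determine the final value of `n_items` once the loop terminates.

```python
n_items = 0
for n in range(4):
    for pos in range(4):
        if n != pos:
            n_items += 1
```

Let's trace through this code step by step.

Initialize: n_items = 0
Entering loop: for n in range(4):
After iteration 1: n = 0, n_items = 3
After iteration 2: n = 1, n_items = 6
After iteration 3: n = 2, n_items = 9
After iteration 4: n = 3, n_items = 12
Loop ends.

Final answer: 12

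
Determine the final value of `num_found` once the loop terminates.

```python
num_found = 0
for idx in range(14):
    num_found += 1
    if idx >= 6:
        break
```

Let's trace through this code step by step.

Initialize: num_found = 0
Entering loop: for idx in range(14):
After iteration 1: idx = 0, num_found = 1
After iteration 2: idx = 1, num_found = 2
After iteration 3: idx = 2, num_found = 3
After iteration 4: idx = 3, num_found = 4
After iteration 5: idx = 4, num_found = 5
After iteration 6: idx = 5, num_found = 6
After iteration 7: idx = 6, num_found = 7
Loop ends.

Final answer: 7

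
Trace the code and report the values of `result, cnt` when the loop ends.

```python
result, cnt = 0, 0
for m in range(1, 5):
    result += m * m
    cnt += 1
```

Let's trace through this code step by step.

Initialize: result = 0
Initialize: cnt = 0
Entering loop: for m in range(1, 5):
After iteration 1: m = 1, result = 1, cnt = 1
After iteration 2: m = 2, result = 5, cnt = 2
After iteration 3: m = 3, result = 14, cnt = 3
After iteration 4: m = 4, result = 30, cnt = 4
Loop ends.

Final answer: 30, 4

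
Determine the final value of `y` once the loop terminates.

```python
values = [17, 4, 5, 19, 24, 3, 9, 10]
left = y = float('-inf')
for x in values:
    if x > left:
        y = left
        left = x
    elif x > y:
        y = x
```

Let's trace through this code step by step.

Initialize: values = [17, 4, 5, 19, 24, 3, 9, 10]
Initialize: left = -inf
Initialize: y = -inf
Entering loop: for x in values:
After iteration 1: x = 17, left = 17, y = -inf
After iteration 2: x = 4, left = 17, y = 4
After iteration 3: x = 5, left = 17, y = 5
After iteration 4: x = 19, left = 19, y = 17
After iteration 5: x = 24, left = 24, y = 19
After iteration 6: x = 3, left = 24, y = 19
After iteration 7: x = 9, left = 24, y = 19
After iteration 8: x = 10, left = 24, y = 19
Loop ends.

Final answer: 19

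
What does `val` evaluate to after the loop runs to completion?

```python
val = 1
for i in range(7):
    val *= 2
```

Let's trace through this code step by step.

Initialize: val = 1
Entering loop: for i in range(7):
After iteration 1: i = 0, val = 2
After iteration 2: i = 1, val = 4
After iteration 3: i = 2, val = 8
After iteration 4: i = 3, val = 16
After iteration 5: i = 4, val = 32
After iteration 6: i = 5, val = 64
After iteration 7: i = 6, val = 128
Loop ends.

Final answer: 128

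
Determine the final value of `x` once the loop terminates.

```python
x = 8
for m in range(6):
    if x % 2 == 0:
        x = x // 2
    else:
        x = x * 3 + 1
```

Let's trace through this code step by step.

Initialize: x = 8
Entering loop: for m in range(6):
After iteration 1: m = 0, x = 4
After iteration 2: m = 1, x = 2
After iteration 3: m = 2, x = 1
After iteration 4: m = 3, x = 4
After iteration 5: m = 4, x = 2
After iteration 6: m = 5, x = 1
Loop ends.

Final answer: 1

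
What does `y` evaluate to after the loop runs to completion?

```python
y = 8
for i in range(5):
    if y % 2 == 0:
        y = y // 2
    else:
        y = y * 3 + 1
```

Let's trace through this code step by step.

Initialize: y = 8
Entering loop: for i in range(5):
After iteration 1: i = 0, y = 4
After iteration 2: i = 1, y = 2
After iteration 3: i = 2, y = 1
After iteration 4: i = 3, y = 4
After iteration 5: i = 4, y = 2
Loop ends.

Final answer: 2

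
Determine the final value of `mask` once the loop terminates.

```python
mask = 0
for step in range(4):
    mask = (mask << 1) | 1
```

Let's trace through this code step by step.

Initialize: mask = 0
Entering loop: for step in range(4):
After iteration 1: step = 0, mask = 1
After iteration 2: step = 1, mask = 3
After iteration 3: step = 2, mask = 7
After iteration 4: step = 3, mask = 15
Loop ends.

Final answer: 15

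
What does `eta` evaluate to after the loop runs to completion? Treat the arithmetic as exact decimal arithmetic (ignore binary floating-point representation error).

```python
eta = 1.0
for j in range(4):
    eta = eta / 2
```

Let's trace through this code step by step.

Initialize: eta = 1.0
Entering loop: for j in range(4):
After iteration 1: j = 0, eta = 0.5
After iteration 2: j = 1, eta = 0.25
After iteration 3: j = 2, eta = 0.125
After iteration 4: j = 3, eta = 0.0625
Loop ends.

Final answer: 0.0625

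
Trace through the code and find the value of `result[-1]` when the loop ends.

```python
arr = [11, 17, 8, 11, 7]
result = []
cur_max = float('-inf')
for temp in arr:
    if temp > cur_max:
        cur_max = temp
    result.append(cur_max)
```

Let's trace through this code step by step.

Initialize: arr = [11, 17, 8, 11, 7]
Initialize: result = []
Initialize: cur_max = -inf
Entering loop: for temp in arr:
After iteration 1: temp = 11, result = [11], cur_max = 11
After iteration 2: temp = 17, result = [11, 17], cur_max = 17
After iteration 3: temp = 8, result = [11, 17, 17], cur_max = 17
After iteration 4: temp = 11, result = [11, 17, 17, 17], cur_max = 17
After iteration 5: temp = 7, result = [11, 17, 17, 17, 17], cur_max = 17
Loop ends.
result[-1] = 17

Final answer: 17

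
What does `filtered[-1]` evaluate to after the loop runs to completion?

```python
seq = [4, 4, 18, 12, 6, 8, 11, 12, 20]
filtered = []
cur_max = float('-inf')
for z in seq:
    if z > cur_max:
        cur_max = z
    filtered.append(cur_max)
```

Let's trace through this code step by step.

Initialize: seq = [4, 4, 18, 12, 6, 8, 11, 12, 20]
Initialize: filtered = []
Initialize: cur_max = -inf
Entering loop: for z in seq:
After iteration 1: z = 4, filtered = [4], cur_max = 4
After iteration 2: z = 4, filtered = [4, 4], cur_max = 4
After iteration 3: z = 18, filtered = [4, 4, 18], cur_max = 18
After iteration 4: z = 12, filtered = [4, 4, 18, 18], cur_max = 18
After iteration 5: z = 6, filtered = [4, 4, 18, 18, 18], cur_max = 18
After iteration 6: z = 8, filtered = [4, 4, 18, 18, 18, 18], cur_max = 18
After iteration 7: z = 11, filtered = [4, 4, 18, 18, 18, 18, 18], cur_max = 18
After iteration 8: z = 12, filtered = [4, 4, 18, 18, 18, 18, 18, 18], cur_max = 18
After iteration 9: z = 20, filtered = [4, 4, 18, 18, 18, 18, 18, 18, 20], cur_max = 20
Loop ends.
filtered[-1] = 20

Final answer: 20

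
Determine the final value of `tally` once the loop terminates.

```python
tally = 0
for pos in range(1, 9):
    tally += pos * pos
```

Let's trace through this code step by step.

Initialize: tally = 0
Entering loop: for pos in range(1, 9):
After iteration 1: pos = 1, tally = 1
After iteration 2: pos = 2, tally = 5
After iteration 3: pos = 3, tally = 14
After iteration 4: pos = 4, tally = 30
After iteration 5: pos = 5, tally = 55
After iteration 6: pos = 6, tally = 91
After iteration 7: pos = 7, tally = 140
After iteration 8: pos = 8, tally = 204
Loop ends.

Final answer: 204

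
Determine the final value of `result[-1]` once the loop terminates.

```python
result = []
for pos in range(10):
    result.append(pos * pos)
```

Let's trace through this code step by step.

Initialize: result = []
Entering loop: for pos in range(10):
After iteration 1: pos = 0, result = [0]
After iteration 2: pos = 1, result = [0, 1]
After iteration 3: pos = 2, result = [0, 1, 4]
After iteration 4: pos = 3, result = [0, 1, 4, 9]
After iteration 5: pos = 4, result = [0, 1, 4, 9, 16]
After iteration 6: pos = 5, result = [0, 1, 4, 9, 16, 25]
After iteration 7: pos = 6, result = [0, 1, 4, 9, 16, 25, 36]
After iteration 8: pos = 7, result = [0, 1, 4, 9, 16, 25, 36, 49]
After iteration 9: pos = 8, result = [0, 1, 4, 9, 16, 25, 36, 49, 64]
After iteration 10: pos = 9, result = [0, 1, 4, 9, 16, 25, 36, 49, 64, 81]
Loop ends.
result[-1] = 81

Final answer: 81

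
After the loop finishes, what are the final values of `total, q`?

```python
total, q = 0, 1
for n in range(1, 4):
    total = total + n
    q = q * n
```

Let's trace through this code step by step.

Initialize: total = 0
Initialize: q = 1
Entering loop: for n in range(1, 4):
After iteration 1: n = 1, total = 1, q = 1
After iteration 2: n = 2, total = 3, q = 2
After iteration 3: n = 3, total = 6, q = 6
Loop ends.

Final answer: 6, 6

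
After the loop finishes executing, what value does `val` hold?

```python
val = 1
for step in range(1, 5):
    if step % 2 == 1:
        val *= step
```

Let's trace through this code step by step.

Initialize: val = 1
Entering loop: for step in range(1, 5):
After iteration 1: step = 1, val = 1
After iteration 2: step = 2, val = 1
After iteration 3: step = 3, val = 3
After iteration 4: step = 4, val = 3
Loop ends.

Final answer: 3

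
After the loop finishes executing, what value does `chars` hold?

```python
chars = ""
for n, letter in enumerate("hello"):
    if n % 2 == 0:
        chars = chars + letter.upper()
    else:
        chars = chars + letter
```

Let's trace through this code step by step.

Initialize: chars = ''
Entering loop: for n, letter in enumerate("hello"):
After iteration 1: n = 0, letter = 'h', chars = 'H'
After iteration 2: n = 1, letter = 'e', chars = 'He'
After iteration 3: n = 2, letter = 'l', chars = 'HeL'
After iteration 4: n = 3, letter = 'l', chars = 'HeLl'
After iteration 5: n = 4, letter = 'o', chars = 'HeLlO'
Loop ends.

Final answer: 'HeLlO'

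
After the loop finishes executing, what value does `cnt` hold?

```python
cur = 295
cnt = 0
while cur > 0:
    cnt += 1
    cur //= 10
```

Let's trace through this code step by step.

Initialize: cur = 295
Initialize: cnt = 0
Entering loop: while cur > 0:
After iteration 1: cur = 29, cnt = 1
After iteration 2: cur = 2, cnt = 2
After iteration 3: cur = 0, cnt = 3
Loop ends.

Final answer: 3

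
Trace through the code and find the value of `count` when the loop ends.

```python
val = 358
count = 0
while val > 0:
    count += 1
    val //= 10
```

Let's trace through this code step by step.

Initialize: val = 358
Initialize: count = 0
Entering loop: while val > 0:
After iteration 1: val = 35, count = 1
After iteration 2: val = 3, count = 2
After iteration 3: val = 0, count = 3
Loop ends.

Final answer: 3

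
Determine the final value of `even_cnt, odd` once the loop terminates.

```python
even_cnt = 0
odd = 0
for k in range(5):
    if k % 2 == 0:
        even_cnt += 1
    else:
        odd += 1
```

Let's trace through this code step by step.

Initialize: even_cnt = 0
Initialize: odd = 0
Entering loop: for k in range(5):
After iteration 1: k = 0, even_cnt = 1, odd = 0
After iteration 2: k = 1, even_cnt = 1, odd = 1
After iteration 3: k = 2, even_cnt = 2, odd = 1
After iteration 4: k = 3, even_cnt = 2, odd = 2
After iteration 5: k = 4, even_cnt = 3, odd = 2
Loop ends.

Final answer: 3, 2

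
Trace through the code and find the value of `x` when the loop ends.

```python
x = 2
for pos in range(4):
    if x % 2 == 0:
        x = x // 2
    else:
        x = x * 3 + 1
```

Let's trace through this code step by step.

Initialize: x = 2
Entering loop: for pos in range(4):
After iteration 1: pos = 0, x = 1
After iteration 2: pos = 1, x = 4
After iteration 3: pos = 2, x = 2
After iteration 4: pos = 3, x = 1
Loop ends.

Final answer: 1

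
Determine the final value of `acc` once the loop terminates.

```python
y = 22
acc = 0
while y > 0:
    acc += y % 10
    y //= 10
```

Let's trace through this code step by step.

Initialize: y = 22
Initialize: acc = 0
Entering loop: while y > 0:
After iteration 1: y = 2, acc = 2
After iteration 2: y = 0, acc = 4
Loop ends.

Final answer: 4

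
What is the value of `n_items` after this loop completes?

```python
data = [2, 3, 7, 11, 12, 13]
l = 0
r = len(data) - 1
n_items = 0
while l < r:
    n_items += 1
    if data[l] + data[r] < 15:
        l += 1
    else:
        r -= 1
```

Let's trace through this code step by step.

Initialize: data = [2, 3, 7, 11, 12, 13]
Initialize: l = 0
Initialize: r = 5
Initialize: n_items = 0
Entering loop: while l < r:
After iteration 1: l = 0, r = 4, n_items = 1
After iteration 2: l = 1, r = 4, n_items = 2
After iteration 3: l = 1, r = 3, n_items = 3
After iteration 4: l = 2, r = 3, n_items = 4
After iteration 5: l = 2, r = 2, n_items = 5
Loop ends.

Final answer: 5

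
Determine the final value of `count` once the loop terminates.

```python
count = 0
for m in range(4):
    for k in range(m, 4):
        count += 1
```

Let's trace through this code step by step.

Initialize: count = 0
Entering loop: for m in range(4):
After iteration 1: m = 0, count = 4
After iteration 2: m = 1, count = 7
After iteration 3: m = 2, count = 9
After iteration 4: m = 3, count = 10
Loop ends.

Final answer: 10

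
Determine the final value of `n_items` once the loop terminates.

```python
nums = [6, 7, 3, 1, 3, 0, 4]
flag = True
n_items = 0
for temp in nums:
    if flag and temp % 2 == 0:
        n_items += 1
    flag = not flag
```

Let's trace through this code step by step.

Initialize: nums = [6, 7, 3, 1, 3, 0, 4]
Initialize: flag = True
Initialize: n_items = 0
Entering loop: for temp in nums:
After iteration 1: temp = 6, flag = False, n_items = 1
After iteration 2: temp = 7, flag = True, n_items = 1
After iteration 3: temp = 3, flag = False, n_items = 1
After iteration 4: temp = 1, flag = True, n_items = 1
After iteration 5: temp = 3, flag = False, n_items = 1
After iteration 6: temp = 0, flag = True, n_items = 1
After iteration 7: temp = 4, flag = False, n_items = 2
Loop ends.

Final answer: 2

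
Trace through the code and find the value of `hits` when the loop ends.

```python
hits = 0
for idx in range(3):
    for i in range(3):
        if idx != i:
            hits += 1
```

Let's trace through this code step by step.

Initialize: hits = 0
Entering loop: for idx in range(3):
After iteration 1: idx = 0, hits = 2
After iteration 2: idx = 1, hits = 4
After iteration 3: idx = 2, hits = 6
Loop ends.

Final answer: 6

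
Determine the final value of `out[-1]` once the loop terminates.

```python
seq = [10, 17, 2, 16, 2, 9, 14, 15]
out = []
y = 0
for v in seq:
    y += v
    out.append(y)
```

Let's trace through this code step by step.

Initialize: seq = [10, 17, 2, 16, 2, 9, 14, 15]
Initialize: out = []
Initialize: y = 0
Entering loop: for v in seq:
After iteration 1: v = 10, out = [10], y = 10
After iteration 2: v = 17, out = [10, 27], y = 27
After iteration 3: v = 2, out = [10, 27, 29], y = 29
After iteration 4: v = 16, out = [10, 27, 29, 45], y = 45
After iteration 5: v = 2, out = [10, 27, 29, 45, 47], y = 47
After iteration 6: v = 9, out = [10, 27, 29, 45, 47, 56], y = 56
After iteration 7: v = 14, out = [10, 27, 29, 45, 47, 56, 70], y = 70
After iteration 8: v = 15, out = [10, 27, 29, 45, 47, 56, 70, 85], y = 85
Loop ends.
out[-1] = 85

Final answer: 85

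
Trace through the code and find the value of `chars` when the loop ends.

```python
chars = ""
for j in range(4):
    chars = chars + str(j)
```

Let's trace through this code step by step.

Initialize: chars = ''
Entering loop: for j in range(4):
After iteration 1: j = 0, chars = '0'
After iteration 2: j = 1, chars = '01'
After iteration 3: j = 2, chars = '012'
After iteration 4: j = 3, chars = '0123'
Loop ends.

Final answer: '0123'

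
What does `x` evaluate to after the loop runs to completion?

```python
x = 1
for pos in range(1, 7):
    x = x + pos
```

Let's trace through this code step by step.

Initialize: x = 1
Entering loop: for pos in range(1, 7):
After iteration 1: pos = 1, x = 2
After iteration 2: pos = 2, x = 4
After iteration 3: pos = 3, x = 7
After iteration 4: pos = 4, x = 11
After iteration 5: pos = 5, x = 16
After iteration 6: pos = 6, x = 22
Loop ends.

Final answer: 22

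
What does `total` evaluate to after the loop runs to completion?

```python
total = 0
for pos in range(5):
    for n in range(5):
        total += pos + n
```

Let's trace through this code step by step.

Initialize: total = 0
Entering loop: for pos in range(5):
After iteration 1: pos = 0, total = 10
After iteration 2: pos = 1, total = 25
After iteration 3: pos = 2, total = 45
After iteration 4: pos = 3, total = 70
After iteration 5: pos = 4, total = 100
Loop ends.

Final answer: 100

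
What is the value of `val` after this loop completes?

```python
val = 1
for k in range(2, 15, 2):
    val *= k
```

Let's trace through this code step by step.

Initialize: val = 1
Entering loop: for k in range(2, 15, 2):
After iteration 1: k = 2, val = 2
After iteration 2: k = 4, val = 8
After iteration 3: k = 6, val = 48
After iteration 4: k = 8, val = 384
After iteration 5: k = 10, val = 3840
After iteration 6: k = 12, val = 46080
After iteration 7: k = 14, val = 645120
Loop ends.

Final answer: 645120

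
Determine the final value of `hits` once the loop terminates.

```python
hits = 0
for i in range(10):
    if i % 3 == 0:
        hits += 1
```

Let's trace through this code step by step.

Initialize: hits = 0
Entering loop: for i in range(10):
After iteration 1: i = 0, hits = 1
After iteration 2: i = 1, hits = 1
After iteration 3: i = 2, hits = 1
After iteration 4: i = 3, hits = 2
After iteration 5: i = 4, hits = 2
After iteration 6: i = 5, hits = 2
After iteration 7: i = 6, hits = 3
After iteration 8: i = 7, hits = 3
After iteration 9: i = 8, hits = 3
After iteration 10: i = 9, hits = 4
Loop ends.

Final answer: 4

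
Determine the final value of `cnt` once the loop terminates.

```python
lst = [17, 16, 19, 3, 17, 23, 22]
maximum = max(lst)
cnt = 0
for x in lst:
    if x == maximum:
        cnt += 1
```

Let's trace through this code step by step.

Initialize: lst = [17, 16, 19, 3, 17, 23, 22]
Initialize: maximum = 23
Initialize: cnt = 0
Entering loop: for x in lst:
After iteration 1: x = 17, cnt = 0
After iteration 2: x = 16, cnt = 0
After iteration 3: x = 19, cnt = 0
After iteration 4: x = 3, cnt = 0
After iteration 5: x = 17, cnt = 0
After iteration 6: x = 23, cnt = 1
After iteration 7: x = 22, cnt = 1
Loop ends.

Final answer: 1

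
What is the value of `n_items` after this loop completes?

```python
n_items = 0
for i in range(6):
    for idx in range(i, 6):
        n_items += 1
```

Let's trace through this code step by step.

Initialize: n_items = 0
Entering loop: for i in range(6):
After iteration 1: i = 0, n_items = 6
After iteration 2: i = 1, n_items = 11
After iteration 3: i = 2, n_items = 15
After iteration 4: i = 3, n_items = 18
After iteration 5: i = 4, n_items = 20
After iteration 6: i = 5, n_items = 21
Loop ends.

Final answer: 21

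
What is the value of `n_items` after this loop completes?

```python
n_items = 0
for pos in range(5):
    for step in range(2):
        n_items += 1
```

Let's trace through this code step by step.

Initialize: n_items = 0
Entering loop: for pos in range(5):
After iteration 1: pos = 0, n_items = 2
After iteration 2: pos = 1, n_items = 4
After iteration 3: pos = 2, n_items = 6
After iteration 4: pos = 3, n_items = 8
After iteration 5: pos = 4, n_items = 10
Loop ends.

Final answer: 10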